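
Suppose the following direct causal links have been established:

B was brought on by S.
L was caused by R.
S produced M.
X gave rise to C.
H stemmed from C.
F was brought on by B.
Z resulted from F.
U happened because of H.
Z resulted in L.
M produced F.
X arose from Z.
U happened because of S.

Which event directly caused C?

X

Upstream contributors include S, B, M, F, Z, but only X feeds directly into C.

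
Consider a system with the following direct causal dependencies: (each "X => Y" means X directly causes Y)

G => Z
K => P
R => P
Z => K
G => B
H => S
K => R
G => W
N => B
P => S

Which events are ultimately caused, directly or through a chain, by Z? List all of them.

Direct effects: K.
2 steps out: R, P.
3 steps out: S.
Not reachable from it: H, G, N, W, B.

K, P, R, S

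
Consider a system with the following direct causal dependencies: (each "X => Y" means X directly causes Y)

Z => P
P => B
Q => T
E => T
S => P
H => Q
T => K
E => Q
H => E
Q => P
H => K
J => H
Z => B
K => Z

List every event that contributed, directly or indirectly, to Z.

E, H, J, K, Q, T

Immediate cause of Z: K.
Further upstream: J, H, E, Q, T.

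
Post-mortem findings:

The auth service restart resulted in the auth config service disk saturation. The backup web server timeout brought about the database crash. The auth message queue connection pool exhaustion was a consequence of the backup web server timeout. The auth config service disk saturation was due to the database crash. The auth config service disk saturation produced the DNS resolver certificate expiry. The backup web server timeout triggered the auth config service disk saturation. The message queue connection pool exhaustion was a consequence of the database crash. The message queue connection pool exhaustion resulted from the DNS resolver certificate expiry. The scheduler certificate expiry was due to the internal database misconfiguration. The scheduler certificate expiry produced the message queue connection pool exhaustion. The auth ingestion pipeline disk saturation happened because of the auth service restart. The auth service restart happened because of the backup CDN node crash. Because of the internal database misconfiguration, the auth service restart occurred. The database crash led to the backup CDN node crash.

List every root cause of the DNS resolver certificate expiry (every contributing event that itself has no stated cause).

the backup web server timeout, the internal database misconfiguration

Tracing upstream from the DNS resolver certificate expiry: the DNS resolver certificate expiry ← the auth config service disk saturation ← the backup web server timeout.
A separate upstream branch: the DNS resolver certificate expiry ← the auth config service disk saturation ← the auth service restart ← the internal database misconfiguration.
Each of those chain origins has no stated cause.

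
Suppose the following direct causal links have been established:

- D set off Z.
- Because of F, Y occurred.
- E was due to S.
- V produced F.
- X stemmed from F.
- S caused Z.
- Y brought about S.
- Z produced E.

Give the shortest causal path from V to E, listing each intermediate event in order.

V → F → Y → S → E

V → F
F → Y
Y → S
S → E
Length: 4 steps.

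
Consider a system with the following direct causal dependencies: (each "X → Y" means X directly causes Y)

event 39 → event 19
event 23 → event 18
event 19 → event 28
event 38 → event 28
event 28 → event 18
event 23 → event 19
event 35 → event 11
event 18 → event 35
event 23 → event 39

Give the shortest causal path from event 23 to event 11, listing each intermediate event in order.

event 23 → event 18
event 18 → event 35
event 35 → event 11
Length: 3 steps.

event 23 → event 18 → event 35 → event 11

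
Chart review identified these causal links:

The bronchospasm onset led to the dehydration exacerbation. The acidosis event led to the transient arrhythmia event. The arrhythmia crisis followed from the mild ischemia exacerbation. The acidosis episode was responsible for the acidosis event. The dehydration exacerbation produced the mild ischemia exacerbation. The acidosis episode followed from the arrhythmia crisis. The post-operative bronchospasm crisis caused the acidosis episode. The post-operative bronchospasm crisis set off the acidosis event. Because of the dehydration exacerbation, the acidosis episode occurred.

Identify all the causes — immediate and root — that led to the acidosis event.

the acidosis episode, the arrhythmia crisis, the bronchospasm onset, the dehydration exacerbation, the mild ischemia exacerbation, the post-operative bronchospasm crisis

Immediate causes of the acidosis event: the post-operative bronchospasm crisis, the acidosis episode.
Further upstream: the bronchospasm onset, the dehydration exacerbation, the mild ischemia exacerbation, the arrhythmia crisis.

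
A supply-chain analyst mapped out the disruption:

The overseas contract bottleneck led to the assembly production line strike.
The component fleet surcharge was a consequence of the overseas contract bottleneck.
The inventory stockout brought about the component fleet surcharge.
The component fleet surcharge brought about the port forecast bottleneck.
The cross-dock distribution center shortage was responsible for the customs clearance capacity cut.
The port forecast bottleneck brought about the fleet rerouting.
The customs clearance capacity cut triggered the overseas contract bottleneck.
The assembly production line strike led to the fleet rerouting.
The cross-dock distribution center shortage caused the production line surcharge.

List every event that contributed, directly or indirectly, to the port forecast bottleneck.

the component fleet surcharge, the cross-dock distribution center shortage, the customs clearance capacity cut, the inventory stockout, the overseas contract bottleneck

Immediate cause of the port forecast bottleneck: the component fleet surcharge.
Further upstream: the cross-dock distribution center shortage, the customs clearance capacity cut, the overseas contract bottleneck, the inventory stockout.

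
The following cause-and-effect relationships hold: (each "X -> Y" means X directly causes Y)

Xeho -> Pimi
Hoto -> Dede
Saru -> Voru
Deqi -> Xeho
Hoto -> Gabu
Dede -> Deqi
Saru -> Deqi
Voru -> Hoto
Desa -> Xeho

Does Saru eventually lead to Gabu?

Yes

There is a causal chain: Saru → Voru → Hoto → Gabu.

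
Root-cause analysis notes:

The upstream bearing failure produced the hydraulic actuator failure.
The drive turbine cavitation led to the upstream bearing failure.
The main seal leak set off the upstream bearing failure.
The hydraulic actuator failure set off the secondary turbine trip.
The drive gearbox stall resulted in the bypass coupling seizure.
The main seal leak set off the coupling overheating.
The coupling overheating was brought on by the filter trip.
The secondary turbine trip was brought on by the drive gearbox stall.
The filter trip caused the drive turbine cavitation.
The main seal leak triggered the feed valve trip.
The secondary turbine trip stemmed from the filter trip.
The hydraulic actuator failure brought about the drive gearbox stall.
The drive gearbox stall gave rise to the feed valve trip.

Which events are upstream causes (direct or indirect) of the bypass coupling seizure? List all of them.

the drive gearbox stall, the drive turbine cavitation, the filter trip, the hydraulic actuator failure, the main seal leak, the upstream bearing failure

Immediate cause of the bypass coupling seizure: the drive gearbox stall.
Further upstream: the filter trip, the drive turbine cavitation, the main seal leak, the upstream bearing failure, the hydraulic actuator failure.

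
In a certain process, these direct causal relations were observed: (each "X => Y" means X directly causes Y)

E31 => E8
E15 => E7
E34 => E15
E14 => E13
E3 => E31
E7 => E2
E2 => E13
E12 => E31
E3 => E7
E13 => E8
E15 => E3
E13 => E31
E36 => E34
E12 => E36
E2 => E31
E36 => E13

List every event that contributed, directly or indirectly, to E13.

E12, E14, E15, E2, E3, E34, E36, E7

Immediate causes of E13: E36, E2, E14.
Further upstream: E12, E34, E15, E3, E7.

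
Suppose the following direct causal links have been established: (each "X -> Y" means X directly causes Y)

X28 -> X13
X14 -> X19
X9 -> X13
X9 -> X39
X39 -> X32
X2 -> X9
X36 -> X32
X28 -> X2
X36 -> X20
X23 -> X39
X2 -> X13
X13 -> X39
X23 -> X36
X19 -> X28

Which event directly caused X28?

X19

Upstream contributors include X14, but only X19 feeds directly into X28.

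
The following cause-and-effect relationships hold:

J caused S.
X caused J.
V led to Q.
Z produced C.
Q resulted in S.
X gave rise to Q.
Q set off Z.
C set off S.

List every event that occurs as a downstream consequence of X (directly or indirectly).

C, J, Q, S, Z

Direct effects: Q, J.
2 steps out: Z, S.
3 steps out: C.
Not reachable from it: V.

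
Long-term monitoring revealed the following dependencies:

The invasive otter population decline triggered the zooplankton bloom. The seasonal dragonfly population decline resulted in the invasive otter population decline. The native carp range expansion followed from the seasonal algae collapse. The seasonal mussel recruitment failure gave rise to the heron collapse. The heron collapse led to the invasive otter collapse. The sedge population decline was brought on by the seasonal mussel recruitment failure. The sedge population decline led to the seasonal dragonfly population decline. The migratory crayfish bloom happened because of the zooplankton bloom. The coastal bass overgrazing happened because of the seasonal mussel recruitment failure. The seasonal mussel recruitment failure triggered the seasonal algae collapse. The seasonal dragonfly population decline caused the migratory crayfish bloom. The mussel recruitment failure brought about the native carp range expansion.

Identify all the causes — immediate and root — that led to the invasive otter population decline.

Immediate cause of the invasive otter population decline: the seasonal dragonfly population decline.
Further upstream: the seasonal mussel recruitment failure, the sedge population decline.

the seasonal dragonfly population decline, the seasonal mussel recruitment failure, the sedge population decline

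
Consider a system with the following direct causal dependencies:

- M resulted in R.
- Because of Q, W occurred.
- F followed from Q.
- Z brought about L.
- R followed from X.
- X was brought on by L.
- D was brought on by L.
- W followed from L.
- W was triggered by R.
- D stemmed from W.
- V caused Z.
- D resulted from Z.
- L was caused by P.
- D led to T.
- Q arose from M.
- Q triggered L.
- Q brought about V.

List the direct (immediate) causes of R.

Upstream contributors include Q, V, Z, L, P, but only M, X feed directly into R.

M, X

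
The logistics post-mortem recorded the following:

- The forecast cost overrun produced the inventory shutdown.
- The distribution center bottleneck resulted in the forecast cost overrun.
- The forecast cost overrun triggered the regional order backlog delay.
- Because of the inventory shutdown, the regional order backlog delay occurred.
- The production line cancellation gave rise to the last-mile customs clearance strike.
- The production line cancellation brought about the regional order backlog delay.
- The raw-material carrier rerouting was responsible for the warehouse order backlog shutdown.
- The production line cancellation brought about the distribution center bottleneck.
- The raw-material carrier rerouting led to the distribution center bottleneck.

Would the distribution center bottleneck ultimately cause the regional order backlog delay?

Yes

There is a causal chain: the distribution center bottleneck → the forecast cost overrun → the regional order backlog delay.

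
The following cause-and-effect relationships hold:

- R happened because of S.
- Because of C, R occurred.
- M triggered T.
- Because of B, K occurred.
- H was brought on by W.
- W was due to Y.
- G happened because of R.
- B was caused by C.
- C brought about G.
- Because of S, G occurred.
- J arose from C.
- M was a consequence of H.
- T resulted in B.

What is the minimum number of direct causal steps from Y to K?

6

Shortest chain: Y → W → H → M → T → B → K.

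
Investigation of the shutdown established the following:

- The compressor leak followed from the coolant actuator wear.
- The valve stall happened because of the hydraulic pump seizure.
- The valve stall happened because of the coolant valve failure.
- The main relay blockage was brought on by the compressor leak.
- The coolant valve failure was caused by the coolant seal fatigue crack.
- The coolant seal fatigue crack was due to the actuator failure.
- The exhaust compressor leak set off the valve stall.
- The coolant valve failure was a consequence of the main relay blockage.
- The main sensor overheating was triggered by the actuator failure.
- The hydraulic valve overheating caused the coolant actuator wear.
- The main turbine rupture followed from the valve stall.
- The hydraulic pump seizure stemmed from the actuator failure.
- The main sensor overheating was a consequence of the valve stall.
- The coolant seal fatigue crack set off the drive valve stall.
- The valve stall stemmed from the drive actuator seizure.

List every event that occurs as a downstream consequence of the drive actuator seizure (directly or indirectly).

the main sensor overheating, the main turbine rupture, the valve stall

Direct effects: the valve stall.
2 steps out: the main turbine rupture, the main sensor overheating.
Not reachable from it: the actuator failure, the coolant seal fatigue crack, the hydraulic valve overheating, the exhaust compressor leak, the drive valve stall, the coolant actuator wear, the compressor leak, the main relay blockage, the coolant valve failure, the hydraulic pump seizure.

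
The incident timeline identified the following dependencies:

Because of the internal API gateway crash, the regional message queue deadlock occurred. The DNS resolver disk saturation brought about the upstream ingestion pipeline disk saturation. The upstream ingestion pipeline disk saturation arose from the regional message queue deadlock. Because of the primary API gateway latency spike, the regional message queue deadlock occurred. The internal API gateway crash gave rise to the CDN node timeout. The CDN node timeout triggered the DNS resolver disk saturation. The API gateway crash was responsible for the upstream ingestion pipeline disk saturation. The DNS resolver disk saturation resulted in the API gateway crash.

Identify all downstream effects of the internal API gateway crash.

Direct effects: the CDN node timeout, the regional message queue deadlock.
2 steps out: the DNS resolver disk saturation, the upstream ingestion pipeline disk saturation.
3 steps out: the API gateway crash.
Not reachable from it: the primary API gateway latency spike.

the API gateway crash, the CDN node timeout, the DNS resolver disk saturation, the regional message queue deadlock, the upstream ingestion pipeline disk saturation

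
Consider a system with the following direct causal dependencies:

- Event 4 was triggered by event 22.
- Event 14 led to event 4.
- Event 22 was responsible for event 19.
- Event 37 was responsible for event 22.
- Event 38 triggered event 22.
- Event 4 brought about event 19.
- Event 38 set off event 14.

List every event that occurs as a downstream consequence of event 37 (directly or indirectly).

event 19, event 22, event 4

Direct effects: event 22.
2 steps out: event 4, event 19.
Not reachable from it: event 38, event 14.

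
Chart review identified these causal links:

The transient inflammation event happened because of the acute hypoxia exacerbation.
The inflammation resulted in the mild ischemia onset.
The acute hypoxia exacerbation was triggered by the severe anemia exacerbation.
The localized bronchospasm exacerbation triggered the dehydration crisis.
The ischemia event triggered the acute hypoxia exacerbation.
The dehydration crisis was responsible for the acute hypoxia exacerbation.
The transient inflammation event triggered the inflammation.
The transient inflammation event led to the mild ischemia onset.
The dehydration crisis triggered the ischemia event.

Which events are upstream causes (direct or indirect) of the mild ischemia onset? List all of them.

Immediate causes of the mild ischemia onset: the transient inflammation event, the inflammation.
Further upstream: the localized bronchospasm exacerbation, the dehydration crisis, the ischemia event, the acute hypoxia exacerbation, the severe anemia exacerbation.

the acute hypoxia exacerbation, the dehydration crisis, the inflammation, the ischemia event, the localized bronchospasm exacerbation, the severe anemia exacerbation, the transient inflammation event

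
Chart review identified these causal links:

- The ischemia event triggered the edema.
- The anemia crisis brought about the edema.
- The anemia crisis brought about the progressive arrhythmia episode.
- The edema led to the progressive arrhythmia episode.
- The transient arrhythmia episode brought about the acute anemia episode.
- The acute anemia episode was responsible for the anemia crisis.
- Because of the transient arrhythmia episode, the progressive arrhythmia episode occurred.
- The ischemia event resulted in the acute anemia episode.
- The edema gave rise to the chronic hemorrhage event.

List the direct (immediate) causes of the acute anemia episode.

the ischemia event, the transient arrhythmia episode → the acute anemia episode with nothing further upstream stated.

the ischemia event, the transient arrhythmia episode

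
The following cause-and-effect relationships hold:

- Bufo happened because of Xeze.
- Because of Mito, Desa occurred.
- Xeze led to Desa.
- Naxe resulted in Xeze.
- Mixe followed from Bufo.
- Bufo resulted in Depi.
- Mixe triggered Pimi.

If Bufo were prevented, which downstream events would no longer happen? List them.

Depi, Mixe, Pimi

Downstream of Bufo: Mixe, Depi, Pimi.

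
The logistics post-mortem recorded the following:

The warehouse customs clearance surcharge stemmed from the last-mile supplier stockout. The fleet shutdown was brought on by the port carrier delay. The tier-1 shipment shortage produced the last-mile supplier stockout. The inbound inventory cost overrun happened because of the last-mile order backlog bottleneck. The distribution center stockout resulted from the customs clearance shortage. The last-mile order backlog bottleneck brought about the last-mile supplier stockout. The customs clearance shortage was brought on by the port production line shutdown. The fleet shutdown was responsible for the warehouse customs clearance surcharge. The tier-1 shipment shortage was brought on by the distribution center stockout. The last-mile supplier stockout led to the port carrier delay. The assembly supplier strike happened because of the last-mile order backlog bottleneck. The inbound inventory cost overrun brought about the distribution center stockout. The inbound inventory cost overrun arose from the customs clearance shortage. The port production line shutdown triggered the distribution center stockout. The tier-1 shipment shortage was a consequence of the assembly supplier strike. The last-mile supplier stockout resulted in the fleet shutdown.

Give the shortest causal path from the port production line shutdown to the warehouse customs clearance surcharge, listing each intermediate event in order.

the port production line shutdown → the distribution center stockout → the tier-1 shipment shortage → the last-mile supplier stockout → the warehouse customs clearance surcharge

the port production line shutdown → the distribution center stockout
the distribution center stockout → the tier-1 shipment shortage
the tier-1 shipment shortage → the last-mile supplier stockout
the last-mile supplier stockout → the warehouse customs clearance surcharge
Length: 4 steps.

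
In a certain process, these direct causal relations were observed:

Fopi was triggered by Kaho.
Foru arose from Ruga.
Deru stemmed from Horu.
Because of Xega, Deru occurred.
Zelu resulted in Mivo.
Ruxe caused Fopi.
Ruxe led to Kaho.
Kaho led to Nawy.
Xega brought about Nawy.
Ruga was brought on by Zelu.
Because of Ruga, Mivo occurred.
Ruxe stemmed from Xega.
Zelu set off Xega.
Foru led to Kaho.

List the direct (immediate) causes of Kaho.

Upstream contributors include Zelu, Ruga, Xega, but only Foru, Ruxe feed directly into Kaho.

Foru, Ruxe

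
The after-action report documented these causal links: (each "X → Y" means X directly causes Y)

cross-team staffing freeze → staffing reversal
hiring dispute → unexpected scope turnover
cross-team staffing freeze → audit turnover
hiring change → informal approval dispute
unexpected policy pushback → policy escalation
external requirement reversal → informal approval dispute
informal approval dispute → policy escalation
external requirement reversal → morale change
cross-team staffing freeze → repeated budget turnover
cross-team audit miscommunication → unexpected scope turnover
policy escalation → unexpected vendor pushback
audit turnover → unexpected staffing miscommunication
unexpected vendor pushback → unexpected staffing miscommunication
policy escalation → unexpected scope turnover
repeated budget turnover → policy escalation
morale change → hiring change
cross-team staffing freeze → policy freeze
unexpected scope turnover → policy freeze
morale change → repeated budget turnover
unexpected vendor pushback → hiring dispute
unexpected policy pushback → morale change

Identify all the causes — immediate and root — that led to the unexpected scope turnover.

the cross-team audit miscommunication, the cross-team staffing freeze, the external requirement reversal, the hiring change, the hiring dispute, the informal approval dispute, the morale change, the policy escalation, the repeated budget turnover, the unexpected policy pushback, the unexpected vendor pushback

Immediate causes of the unexpected scope turnover: the policy escalation, the hiring dispute, the cross-team audit miscommunication.
Further upstream: the unexpected policy pushback, the external requirement reversal, the cross-team staffing freeze, the morale change, the hiring change, the repeated budget turnover, the informal approval dispute, the unexpected vendor pushback.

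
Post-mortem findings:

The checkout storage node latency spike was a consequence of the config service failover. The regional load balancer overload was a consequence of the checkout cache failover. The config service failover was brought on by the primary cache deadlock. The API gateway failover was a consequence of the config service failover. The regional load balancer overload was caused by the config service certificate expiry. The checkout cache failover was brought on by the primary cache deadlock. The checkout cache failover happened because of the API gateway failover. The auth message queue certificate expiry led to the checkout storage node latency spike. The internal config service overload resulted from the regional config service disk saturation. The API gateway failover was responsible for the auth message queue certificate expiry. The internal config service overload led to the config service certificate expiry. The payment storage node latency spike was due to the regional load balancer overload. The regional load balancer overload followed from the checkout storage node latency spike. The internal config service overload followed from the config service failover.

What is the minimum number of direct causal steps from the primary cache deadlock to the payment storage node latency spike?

Shortest chain: the primary cache deadlock → the checkout cache failover → the regional load balancer overload → the payment storage node latency spike.

3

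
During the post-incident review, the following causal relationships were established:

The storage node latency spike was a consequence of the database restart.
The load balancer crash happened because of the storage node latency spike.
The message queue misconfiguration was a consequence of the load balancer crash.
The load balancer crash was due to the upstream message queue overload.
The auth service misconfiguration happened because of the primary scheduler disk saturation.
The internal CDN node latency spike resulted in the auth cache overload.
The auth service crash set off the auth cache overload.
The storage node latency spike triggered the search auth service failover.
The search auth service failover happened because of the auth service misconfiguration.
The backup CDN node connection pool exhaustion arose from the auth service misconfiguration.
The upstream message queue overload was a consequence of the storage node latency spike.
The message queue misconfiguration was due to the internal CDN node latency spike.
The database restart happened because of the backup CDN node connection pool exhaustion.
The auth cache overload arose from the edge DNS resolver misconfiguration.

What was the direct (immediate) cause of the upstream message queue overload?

the storage node latency spike

Upstream contributors include the primary scheduler disk saturation, the auth service misconfiguration, the backup CDN node connection pool exhaustion, the database restart, but only the storage node latency spike feeds directly into the upstream message queue overload.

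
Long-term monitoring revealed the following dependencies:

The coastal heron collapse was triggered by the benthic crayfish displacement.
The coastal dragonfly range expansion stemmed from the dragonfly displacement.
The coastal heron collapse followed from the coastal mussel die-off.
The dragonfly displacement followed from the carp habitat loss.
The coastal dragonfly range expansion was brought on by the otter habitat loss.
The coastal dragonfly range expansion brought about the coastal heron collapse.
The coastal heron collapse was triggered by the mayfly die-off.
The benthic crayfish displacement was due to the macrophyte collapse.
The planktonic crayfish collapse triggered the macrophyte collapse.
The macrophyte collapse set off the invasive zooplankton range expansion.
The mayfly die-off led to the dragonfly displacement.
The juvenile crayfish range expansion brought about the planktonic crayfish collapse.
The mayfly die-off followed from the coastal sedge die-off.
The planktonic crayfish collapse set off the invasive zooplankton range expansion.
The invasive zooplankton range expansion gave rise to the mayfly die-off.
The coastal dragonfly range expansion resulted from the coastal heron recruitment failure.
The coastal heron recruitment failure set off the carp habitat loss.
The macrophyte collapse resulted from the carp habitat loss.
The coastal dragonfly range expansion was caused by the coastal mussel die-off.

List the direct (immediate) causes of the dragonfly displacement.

Upstream contributors include the coastal heron recruitment failure, the juvenile crayfish range expansion, the planktonic crayfish collapse, the coastal sedge die-off, the macrophyte collapse, the invasive zooplankton range expansion, but only the carp habitat loss, the mayfly die-off feed directly into the dragonfly displacement.

the carp habitat loss, the mayfly die-off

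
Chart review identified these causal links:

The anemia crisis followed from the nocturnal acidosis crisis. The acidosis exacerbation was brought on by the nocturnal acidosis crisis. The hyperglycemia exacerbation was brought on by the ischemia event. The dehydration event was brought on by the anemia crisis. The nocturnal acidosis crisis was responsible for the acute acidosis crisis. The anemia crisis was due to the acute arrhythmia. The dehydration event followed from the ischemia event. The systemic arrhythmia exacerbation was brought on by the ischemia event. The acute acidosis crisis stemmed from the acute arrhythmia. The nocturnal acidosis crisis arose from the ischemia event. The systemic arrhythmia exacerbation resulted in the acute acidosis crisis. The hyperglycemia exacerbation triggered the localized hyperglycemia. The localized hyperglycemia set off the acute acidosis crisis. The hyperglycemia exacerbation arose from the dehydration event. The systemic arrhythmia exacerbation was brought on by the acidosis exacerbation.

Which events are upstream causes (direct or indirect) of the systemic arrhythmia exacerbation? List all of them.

the acidosis exacerbation, the ischemia event, the nocturnal acidosis crisis

Immediate causes of the systemic arrhythmia exacerbation: the ischemia event, the acidosis exacerbation.
Further upstream: the nocturnal acidosis crisis.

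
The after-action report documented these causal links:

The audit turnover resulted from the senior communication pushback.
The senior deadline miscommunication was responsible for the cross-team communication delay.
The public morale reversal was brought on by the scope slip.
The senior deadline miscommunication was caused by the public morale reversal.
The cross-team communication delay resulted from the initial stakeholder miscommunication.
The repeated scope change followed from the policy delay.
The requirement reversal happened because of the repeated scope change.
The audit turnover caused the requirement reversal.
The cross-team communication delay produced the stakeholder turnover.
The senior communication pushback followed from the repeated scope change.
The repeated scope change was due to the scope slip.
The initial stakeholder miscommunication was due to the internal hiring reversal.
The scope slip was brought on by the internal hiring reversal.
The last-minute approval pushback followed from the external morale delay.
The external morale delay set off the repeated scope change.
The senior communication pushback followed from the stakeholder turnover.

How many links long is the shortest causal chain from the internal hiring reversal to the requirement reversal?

3

Shortest chain: the internal hiring reversal → the scope slip → the repeated scope change → the requirement reversal.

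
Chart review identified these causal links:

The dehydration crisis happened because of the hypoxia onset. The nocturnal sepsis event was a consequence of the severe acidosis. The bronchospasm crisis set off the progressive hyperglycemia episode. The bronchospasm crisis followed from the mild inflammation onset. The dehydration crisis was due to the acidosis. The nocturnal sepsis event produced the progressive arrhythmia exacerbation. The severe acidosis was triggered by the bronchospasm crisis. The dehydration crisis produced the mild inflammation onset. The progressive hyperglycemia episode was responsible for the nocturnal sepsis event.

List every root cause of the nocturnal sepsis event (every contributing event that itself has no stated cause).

Tracing upstream from the nocturnal sepsis event: the nocturnal sepsis event ← the severe acidosis ← the bronchospasm crisis ← the mild inflammation onset ← the dehydration crisis ← the acidosis.
A separate upstream branch: the nocturnal sepsis event ← the severe acidosis ← the bronchospasm crisis ← the mild inflammation onset ← the dehydration crisis ← the hypoxia onset.
Each of those chain origins has no stated cause.

the acidosis, the hypoxia onset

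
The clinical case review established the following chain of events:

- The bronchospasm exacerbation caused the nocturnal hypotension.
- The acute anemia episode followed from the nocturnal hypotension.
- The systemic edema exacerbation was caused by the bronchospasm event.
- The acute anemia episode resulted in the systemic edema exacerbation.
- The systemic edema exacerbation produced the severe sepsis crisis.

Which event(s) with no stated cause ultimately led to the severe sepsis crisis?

Tracing upstream from the severe sepsis crisis: the severe sepsis crisis ← the systemic edema exacerbation ← the acute anemia episode ← the nocturnal hypotension ← the bronchospasm exacerbation.
A separate upstream branch: the severe sepsis crisis ← the systemic edema exacerbation ← the bronchospasm event.
Each of those chain origins has no stated cause.

the bronchospasm event, the bronchospasm exacerbation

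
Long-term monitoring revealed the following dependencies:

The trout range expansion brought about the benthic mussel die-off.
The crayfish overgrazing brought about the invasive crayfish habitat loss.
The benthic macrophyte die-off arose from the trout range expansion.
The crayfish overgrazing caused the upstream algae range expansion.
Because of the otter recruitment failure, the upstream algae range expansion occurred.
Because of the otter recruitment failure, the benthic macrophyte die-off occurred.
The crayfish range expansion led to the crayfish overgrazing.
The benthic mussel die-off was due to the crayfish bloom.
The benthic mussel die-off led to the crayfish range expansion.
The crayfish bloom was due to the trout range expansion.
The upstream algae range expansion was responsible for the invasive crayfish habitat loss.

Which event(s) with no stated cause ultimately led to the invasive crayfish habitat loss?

the otter recruitment failure, the trout range expansion

Tracing upstream from the invasive crayfish habitat loss: the invasive crayfish habitat loss ← the crayfish overgrazing ← the crayfish range expansion ← the benthic mussel die-off ← the trout range expansion.
A separate upstream branch: the invasive crayfish habitat loss ← the upstream algae range expansion ← the otter recruitment failure.
Each of those chain origins has no stated cause.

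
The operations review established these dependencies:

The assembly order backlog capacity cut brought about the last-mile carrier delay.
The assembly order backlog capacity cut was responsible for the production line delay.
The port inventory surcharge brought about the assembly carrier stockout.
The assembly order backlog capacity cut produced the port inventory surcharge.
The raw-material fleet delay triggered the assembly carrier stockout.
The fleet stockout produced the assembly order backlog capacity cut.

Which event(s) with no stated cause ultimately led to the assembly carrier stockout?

Tracing upstream from the assembly carrier stockout: the assembly carrier stockout ← the port inventory surcharge ← the assembly order backlog capacity cut ← the fleet stockout.
A separate upstream branch: the assembly carrier stockout ← the raw-material fleet delay.
Each of those chain origins has no stated cause.

the fleet stockout, the raw-material fleet delay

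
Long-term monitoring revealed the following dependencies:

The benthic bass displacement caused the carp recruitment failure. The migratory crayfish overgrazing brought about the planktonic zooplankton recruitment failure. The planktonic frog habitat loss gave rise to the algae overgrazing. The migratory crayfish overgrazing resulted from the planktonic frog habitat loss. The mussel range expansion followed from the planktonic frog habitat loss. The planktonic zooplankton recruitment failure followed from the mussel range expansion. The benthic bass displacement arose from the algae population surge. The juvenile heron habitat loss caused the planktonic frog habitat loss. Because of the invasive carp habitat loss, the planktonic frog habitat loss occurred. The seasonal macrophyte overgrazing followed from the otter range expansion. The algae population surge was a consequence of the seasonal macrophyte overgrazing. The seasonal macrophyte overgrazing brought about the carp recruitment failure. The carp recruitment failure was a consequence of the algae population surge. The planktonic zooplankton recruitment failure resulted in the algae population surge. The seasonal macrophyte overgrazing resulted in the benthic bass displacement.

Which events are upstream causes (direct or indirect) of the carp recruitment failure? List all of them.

the algae population surge, the benthic bass displacement, the invasive carp habitat loss, the juvenile heron habitat loss, the migratory crayfish overgrazing, the mussel range expansion, the otter range expansion, the planktonic frog habitat loss, the planktonic zooplankton recruitment failure, the seasonal macrophyte overgrazing

Immediate causes of the carp recruitment failure: the seasonal macrophyte overgrazing, the algae population surge, the benthic bass displacement.
Further upstream: the invasive carp habitat loss, the juvenile heron habitat loss, the planktonic frog habitat loss, the mussel range expansion, the otter range expansion, the migratory crayfish overgrazing, the planktonic zooplankton recruitment failure.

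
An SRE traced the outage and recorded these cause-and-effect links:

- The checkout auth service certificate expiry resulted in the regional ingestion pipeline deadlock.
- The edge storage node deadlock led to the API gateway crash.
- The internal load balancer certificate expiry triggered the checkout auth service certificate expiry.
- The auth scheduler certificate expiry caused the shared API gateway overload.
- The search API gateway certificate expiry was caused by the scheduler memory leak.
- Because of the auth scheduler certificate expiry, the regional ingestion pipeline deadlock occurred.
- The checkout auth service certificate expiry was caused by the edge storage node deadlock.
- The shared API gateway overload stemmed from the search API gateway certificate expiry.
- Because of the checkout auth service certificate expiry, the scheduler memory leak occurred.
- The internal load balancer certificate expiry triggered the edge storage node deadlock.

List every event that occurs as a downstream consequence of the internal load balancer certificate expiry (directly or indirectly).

the API gateway crash, the checkout auth service certificate expiry, the edge storage node deadlock, the regional ingestion pipeline deadlock, the scheduler memory leak, the search API gateway certificate expiry, the shared API gateway overload

Direct effects: the edge storage node deadlock, the checkout auth service certificate expiry.
2 steps out: the API gateway crash, the regional ingestion pipeline deadlock, the scheduler memory leak.
3 steps out: the search API gateway certificate expiry.
4 steps out: the shared API gateway overload.
Not reachable from it: the auth scheduler certificate expiry.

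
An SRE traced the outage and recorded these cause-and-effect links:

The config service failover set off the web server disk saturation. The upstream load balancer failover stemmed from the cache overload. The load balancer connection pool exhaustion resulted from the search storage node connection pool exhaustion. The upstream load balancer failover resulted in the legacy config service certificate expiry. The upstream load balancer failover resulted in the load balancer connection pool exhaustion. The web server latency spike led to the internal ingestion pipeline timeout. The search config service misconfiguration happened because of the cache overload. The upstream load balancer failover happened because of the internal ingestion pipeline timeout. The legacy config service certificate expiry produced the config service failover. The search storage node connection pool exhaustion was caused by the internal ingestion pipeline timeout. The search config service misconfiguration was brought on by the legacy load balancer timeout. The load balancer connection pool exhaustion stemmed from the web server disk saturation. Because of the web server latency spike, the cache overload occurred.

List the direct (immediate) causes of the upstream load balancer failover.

Upstream contributors include the web server latency spike, but only the cache overload, the internal ingestion pipeline timeout feed directly into the upstream load balancer failover.

the cache overload, the internal ingestion pipeline timeout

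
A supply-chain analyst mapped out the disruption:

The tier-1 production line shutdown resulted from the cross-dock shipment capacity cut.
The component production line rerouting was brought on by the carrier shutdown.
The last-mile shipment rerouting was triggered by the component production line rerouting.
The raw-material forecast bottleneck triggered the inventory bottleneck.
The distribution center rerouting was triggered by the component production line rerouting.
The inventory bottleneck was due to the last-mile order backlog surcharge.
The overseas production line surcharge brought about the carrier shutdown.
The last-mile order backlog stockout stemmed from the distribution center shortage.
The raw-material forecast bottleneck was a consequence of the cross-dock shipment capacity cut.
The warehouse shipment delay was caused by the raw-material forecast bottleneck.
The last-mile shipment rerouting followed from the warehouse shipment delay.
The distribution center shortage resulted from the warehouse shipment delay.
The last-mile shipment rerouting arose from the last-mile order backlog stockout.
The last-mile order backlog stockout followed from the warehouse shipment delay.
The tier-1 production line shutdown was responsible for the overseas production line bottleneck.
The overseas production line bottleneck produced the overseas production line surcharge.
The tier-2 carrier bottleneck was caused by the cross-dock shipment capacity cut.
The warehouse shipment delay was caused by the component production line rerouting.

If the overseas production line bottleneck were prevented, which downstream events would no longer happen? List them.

the carrier shutdown, the component production line rerouting, the distribution center rerouting, the overseas production line surcharge

Downstream of the overseas production line bottleneck: the overseas production line surcharge, the carrier shutdown, the component production line rerouting, the distribution center rerouting, the warehouse shipment delay, the distribution center shortage, the last-mile order backlog stockout, the last-mile shipment rerouting.
Of those, still caused via another path: the warehouse shipment delay, the distribution center shortage, the last-mile order backlog stockout, the last-mile shipment rerouting.
The remainder have no surviving cause.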